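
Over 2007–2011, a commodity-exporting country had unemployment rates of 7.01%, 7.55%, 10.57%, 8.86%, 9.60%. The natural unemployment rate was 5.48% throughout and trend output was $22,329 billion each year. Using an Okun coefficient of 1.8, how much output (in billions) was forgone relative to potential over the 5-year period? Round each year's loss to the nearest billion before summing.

$6,507 billion

Year 2007: gap = -1.8 × (7.01 - 5.48) = -2.754%, loss ≈ 22329 × 2.754/100 ≈ 615.
Year 2008: gap = -1.8 × (7.55 - 5.48) = -3.726%, loss ≈ 22329 × 3.726/100 ≈ 832.
Year 2009: gap = -1.8 × (10.57 - 5.48) = -9.162%, loss ≈ 22329 × 9.162/100 ≈ 2046.
Year 2010: gap = -1.8 × (8.86 - 5.48) = -6.084%, loss ≈ 22329 × 6.084/100 ≈ 1358.
Year 2011: gap = -1.8 × (9.6 - 5.48) = -7.416%, loss ≈ 22329 × 7.416/100 ≈ 1656.
Total lost output = 615 + 832 + 2046 + 1358 + 1656 = 6507 billion.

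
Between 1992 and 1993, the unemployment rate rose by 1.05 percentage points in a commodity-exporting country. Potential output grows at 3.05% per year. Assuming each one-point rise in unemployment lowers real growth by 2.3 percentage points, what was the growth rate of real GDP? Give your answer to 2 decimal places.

Growth-rate Okun's law: g_Y = g_Y* - β × Δu.
g_Y = 3.05 - 2.3 × (1.05) = 3.05 - 2.415 = 0.635%, i.e. 0.64% to 2 d.p.

0.64%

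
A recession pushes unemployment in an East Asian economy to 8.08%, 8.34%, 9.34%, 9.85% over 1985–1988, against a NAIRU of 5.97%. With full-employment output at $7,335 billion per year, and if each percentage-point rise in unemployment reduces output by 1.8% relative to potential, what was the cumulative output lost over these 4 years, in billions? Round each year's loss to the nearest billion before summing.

$1,549 billion

Year 1985: gap = -1.8 × (8.08 - 5.97) = -3.798%, loss ≈ 7335 × 3.798/100 ≈ 279.
Year 1986: gap = -1.8 × (8.34 - 5.97) = -4.266%, loss ≈ 7335 × 4.266/100 ≈ 313.
Year 1987: gap = -1.8 × (9.34 - 5.97) = -6.066%, loss ≈ 7335 × 6.066/100 ≈ 445.
Year 1988: gap = -1.8 × (9.85 - 5.97) = -6.984%, loss ≈ 7335 × 6.984/100 ≈ 512.
Total lost output = 279 + 313 + 445 + 512 = 1549 billion.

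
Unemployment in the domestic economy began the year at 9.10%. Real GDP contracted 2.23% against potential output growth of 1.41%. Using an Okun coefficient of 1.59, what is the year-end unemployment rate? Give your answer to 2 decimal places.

11.39%

Growth-rate Okun's law: g_Y = g_Y* - β × Δu, so Δu = (g_Y* - g_Y)/β.
Δu = (1.41 + 2.23)/1.59 = 3.64/1.59 = 2.29 percentage points.
Year-end unemployment = 9.1 + 2.29 = 11.39%.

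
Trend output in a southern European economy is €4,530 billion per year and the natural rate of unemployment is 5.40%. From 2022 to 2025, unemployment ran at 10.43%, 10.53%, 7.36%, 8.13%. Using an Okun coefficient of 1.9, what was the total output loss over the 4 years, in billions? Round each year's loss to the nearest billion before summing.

Year 2022: gap = -1.9 × (10.43 - 5.4) = -9.557%, loss ≈ 4530 × 9.557/100 ≈ 433.
Year 2023: gap = -1.9 × (10.53 - 5.4) = -9.747%, loss ≈ 4530 × 9.747/100 ≈ 442.
Year 2024: gap = -1.9 × (7.36 - 5.4) = -3.724%, loss ≈ 4530 × 3.724/100 ≈ 169.
Year 2025: gap = -1.9 × (8.13 - 5.4) = -5.187%, loss ≈ 4530 × 5.187/100 ≈ 235.
Total lost output = 433 + 442 + 169 + 235 = 1279 billion.

€1,279 billion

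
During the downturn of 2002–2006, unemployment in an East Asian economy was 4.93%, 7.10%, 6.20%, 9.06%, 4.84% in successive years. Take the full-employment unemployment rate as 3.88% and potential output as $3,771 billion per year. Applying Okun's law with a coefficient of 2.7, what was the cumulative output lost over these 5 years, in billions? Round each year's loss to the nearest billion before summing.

$1,296 billion

Year 2002: gap = -2.7 × (4.93 - 3.88) = -2.835%, loss ≈ 3771 × 2.835/100 ≈ 107.
Year 2003: gap = -2.7 × (7.1 - 3.88) = -8.694%, loss ≈ 3771 × 8.694/100 ≈ 328.
Year 2004: gap = -2.7 × (6.2 - 3.88) = -6.264%, loss ≈ 3771 × 6.264/100 ≈ 236.
Year 2005: gap = -2.7 × (9.06 - 3.88) = -13.986%, loss ≈ 3771 × 13.986/100 ≈ 527.
Year 2006: gap = -2.7 × (4.84 - 3.88) = -2.592%, loss ≈ 3771 × 2.592/100 ≈ 98.
Total lost output = 107 + 328 + 236 + 527 + 98 = 1296 billion.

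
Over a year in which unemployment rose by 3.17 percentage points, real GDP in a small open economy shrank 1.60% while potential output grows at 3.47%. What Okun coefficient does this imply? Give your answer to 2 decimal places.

Growth form: g_Y = g_Y* - β × Δu, so β = (g_Y* - g_Y)/Δu.
β = (3.47 + 1.6)/3.17 = 5.07/3.17 = 1.60.

β ≈ 1.60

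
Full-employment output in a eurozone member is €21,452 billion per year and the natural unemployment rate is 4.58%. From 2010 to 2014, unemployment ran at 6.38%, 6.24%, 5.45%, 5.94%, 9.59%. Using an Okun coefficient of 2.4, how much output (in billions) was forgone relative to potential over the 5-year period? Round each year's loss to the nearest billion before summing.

Year 2010: gap = -2.4 × (6.38 - 4.58) = -4.32%, loss ≈ 21452 × 4.32/100 ≈ 927.
Year 2011: gap = -2.4 × (6.24 - 4.58) = -3.984%, loss ≈ 21452 × 3.984/100 ≈ 855.
Year 2012: gap = -2.4 × (5.45 - 4.58) = -2.088%, loss ≈ 21452 × 2.088/100 ≈ 448.
Year 2013: gap = -2.4 × (5.94 - 4.58) = -3.264%, loss ≈ 21452 × 3.264/100 ≈ 700.
Year 2014: gap = -2.4 × (9.59 - 4.58) = -12.024%, loss ≈ 21452 × 12.024/100 ≈ 2579.
Total lost output = 927 + 855 + 448 + 700 + 2579 = 5509 billion.

€5,509 billion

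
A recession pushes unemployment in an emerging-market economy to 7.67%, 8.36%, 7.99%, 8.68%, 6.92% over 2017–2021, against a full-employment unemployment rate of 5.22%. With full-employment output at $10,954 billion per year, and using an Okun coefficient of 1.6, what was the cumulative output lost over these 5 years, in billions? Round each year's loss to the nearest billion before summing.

Year 2017: gap = -1.6 × (7.67 - 5.22) = -3.92%, loss ≈ 10954 × 3.92/100 ≈ 429.
Year 2018: gap = -1.6 × (8.36 - 5.22) = -5.024%, loss ≈ 10954 × 5.024/100 ≈ 550.
Year 2019: gap = -1.6 × (7.99 - 5.22) = -4.432%, loss ≈ 10954 × 4.432/100 ≈ 485.
Year 2020: gap = -1.6 × (8.68 - 5.22) = -5.536%, loss ≈ 10954 × 5.536/100 ≈ 606.
Year 2021: gap = -1.6 × (6.92 - 5.22) = -2.72%, loss ≈ 10954 × 2.72/100 ≈ 298.
Total lost output = 429 + 550 + 485 + 606 + 298 = 2368 billion.

$2,368 billion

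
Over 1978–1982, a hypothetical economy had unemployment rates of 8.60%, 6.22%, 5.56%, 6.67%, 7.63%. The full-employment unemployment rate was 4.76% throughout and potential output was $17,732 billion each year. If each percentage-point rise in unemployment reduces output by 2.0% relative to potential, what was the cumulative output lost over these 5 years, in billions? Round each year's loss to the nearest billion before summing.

$3,859 billion

Year 1978: gap = -2.0 × (8.6 - 4.76) = -7.68%, loss ≈ 17732 × 7.68/100 ≈ 1362.
Year 1979: gap = -2.0 × (6.22 - 4.76) = -2.92%, loss ≈ 17732 × 2.92/100 ≈ 518.
Year 1980: gap = -2.0 × (5.56 - 4.76) = -1.6%, loss ≈ 17732 × 1.6/100 ≈ 284.
Year 1981: gap = -2.0 × (6.67 - 4.76) = -3.82%, loss ≈ 17732 × 3.82/100 ≈ 677.
Year 1982: gap = -2.0 × (7.63 - 4.76) = -5.74%, loss ≈ 17732 × 5.74/100 ≈ 1018.
Total lost output = 1362 + 518 + 284 + 677 + 1018 = 3859 billion.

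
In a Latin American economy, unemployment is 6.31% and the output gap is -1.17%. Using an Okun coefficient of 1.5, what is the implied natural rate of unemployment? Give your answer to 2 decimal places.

5.53%

From Okun's law, u - u* = -(output gap)/β = -(-1.17)/1.5 = 0.78 points.
So u* = 6.31 - 0.78 = 5.53%.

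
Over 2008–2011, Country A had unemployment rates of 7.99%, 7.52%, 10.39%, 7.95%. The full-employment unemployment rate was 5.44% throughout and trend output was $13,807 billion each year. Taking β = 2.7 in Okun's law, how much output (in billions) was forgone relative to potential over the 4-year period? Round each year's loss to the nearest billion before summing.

$4,507 billion

Year 2008: gap = -2.7 × (7.99 - 5.44) = -6.885%, loss ≈ 13807 × 6.885/100 ≈ 951.
Year 2009: gap = -2.7 × (7.52 - 5.44) = -5.616%, loss ≈ 13807 × 5.616/100 ≈ 775.
Year 2010: gap = -2.7 × (10.39 - 5.44) = -13.365%, loss ≈ 13807 × 13.365/100 ≈ 1845.
Year 2011: gap = -2.7 × (7.95 - 5.44) = -6.777%, loss ≈ 13807 × 6.777/100 ≈ 936.
Total lost output = 951 + 775 + 1845 + 936 = 4507 billion.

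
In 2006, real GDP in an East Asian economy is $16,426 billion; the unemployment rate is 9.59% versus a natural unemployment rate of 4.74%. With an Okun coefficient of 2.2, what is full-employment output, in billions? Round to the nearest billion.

Unemployment gap = 9.59 - 4.74 = 4.85 points, so output gap = -2.2 × 4.85 = -10.67%.
Since Y = Y* × (1 + gap/100), Y* = 16426/0.8933 ≈ 18388 billion.

$18,388 billion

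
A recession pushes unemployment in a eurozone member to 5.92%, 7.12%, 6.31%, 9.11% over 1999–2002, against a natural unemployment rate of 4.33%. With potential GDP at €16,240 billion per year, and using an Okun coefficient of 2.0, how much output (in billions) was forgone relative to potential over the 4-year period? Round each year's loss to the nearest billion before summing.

Year 1999: gap = -2.0 × (5.92 - 4.33) = -3.18%, loss ≈ 16240 × 3.18/100 ≈ 516.
Year 2000: gap = -2.0 × (7.12 - 4.33) = -5.58%, loss ≈ 16240 × 5.58/100 ≈ 906.
Year 2001: gap = -2.0 × (6.31 - 4.33) = -3.96%, loss ≈ 16240 × 3.96/100 ≈ 643.
Year 2002: gap = -2.0 × (9.11 - 4.33) = -9.56%, loss ≈ 16240 × 9.56/100 ≈ 1553.
Total lost output = 516 + 906 + 643 + 1553 = 3618 billion.

€3,618 billion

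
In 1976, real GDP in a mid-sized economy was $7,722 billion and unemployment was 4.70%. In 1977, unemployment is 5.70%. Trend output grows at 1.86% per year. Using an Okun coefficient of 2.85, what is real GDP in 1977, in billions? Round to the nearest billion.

$7,646 billion

Δu = 5.7 - 4.7 = 1 point.
Okun's law (growth form): g_Y = g_Y* - β × Δu = 1.86 - 2.85 × (1.00) = 1.86 - 2.85 = -0.99%.
Real GDP in the next year = 7722 × (1 - 0.99/100) = 7722 × 0.9901 ≈ 7646 billion.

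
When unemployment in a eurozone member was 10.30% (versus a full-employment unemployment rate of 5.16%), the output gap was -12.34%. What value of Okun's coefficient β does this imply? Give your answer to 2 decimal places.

Okun's law: output gap = -β × (u - u*).
-12.34 = -β × (10.3 - 5.16) = -β × 5.14, so β = 12.34/5.14 = 2.40.

β ≈ 2.40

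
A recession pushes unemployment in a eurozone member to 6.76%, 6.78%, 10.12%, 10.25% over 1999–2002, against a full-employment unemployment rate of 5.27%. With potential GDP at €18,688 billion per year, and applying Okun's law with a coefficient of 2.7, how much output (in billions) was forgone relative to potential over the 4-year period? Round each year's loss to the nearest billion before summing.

€6,474 billion

Year 1999: gap = -2.7 × (6.76 - 5.27) = -4.023%, loss ≈ 18688 × 4.023/100 ≈ 752.
Year 2000: gap = -2.7 × (6.78 - 5.27) = -4.077%, loss ≈ 18688 × 4.077/100 ≈ 762.
Year 2001: gap = -2.7 × (10.12 - 5.27) = -13.095%, loss ≈ 18688 × 13.095/100 ≈ 2447.
Year 2002: gap = -2.7 × (10.25 - 5.27) = -13.446%, loss ≈ 18688 × 13.446/100 ≈ 2513.
Total lost output = 752 + 762 + 2447 + 2513 = 6474 billion.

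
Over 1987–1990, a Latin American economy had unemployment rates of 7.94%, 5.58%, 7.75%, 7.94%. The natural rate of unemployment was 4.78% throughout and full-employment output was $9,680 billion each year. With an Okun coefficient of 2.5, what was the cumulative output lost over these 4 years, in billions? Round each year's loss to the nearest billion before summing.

Year 1987: gap = -2.5 × (7.94 - 4.78) = -7.9%, loss ≈ 9680 × 7.9/100 ≈ 765.
Year 1988: gap = -2.5 × (5.58 - 4.78) = -2%, loss ≈ 9680 × 2/100 ≈ 194.
Year 1989: gap = -2.5 × (7.75 - 4.78) = -7.425%, loss ≈ 9680 × 7.425/100 ≈ 719.
Year 1990: gap = -2.5 × (7.94 - 4.78) = -7.9%, loss ≈ 9680 × 7.9/100 ≈ 765.
Total lost output = 765 + 194 + 719 + 765 = 2443 billion.

$2,443 billion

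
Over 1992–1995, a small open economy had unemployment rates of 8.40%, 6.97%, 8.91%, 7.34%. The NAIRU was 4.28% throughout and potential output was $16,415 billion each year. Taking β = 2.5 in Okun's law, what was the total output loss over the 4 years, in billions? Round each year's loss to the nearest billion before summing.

$5,951 billion

Year 1992: gap = -2.5 × (8.4 - 4.28) = -10.3%, loss ≈ 16415 × 10.3/100 ≈ 1691.
Year 1993: gap = -2.5 × (6.97 - 4.28) = -6.725%, loss ≈ 16415 × 6.725/100 ≈ 1104.
Year 1994: gap = -2.5 × (8.91 - 4.28) = -11.575%, loss ≈ 16415 × 11.575/100 ≈ 1900.
Year 1995: gap = -2.5 × (7.34 - 4.28) = -7.65%, loss ≈ 16415 × 7.65/100 ≈ 1256.
Total lost output = 1691 + 1104 + 1900 + 1256 = 5951 billion.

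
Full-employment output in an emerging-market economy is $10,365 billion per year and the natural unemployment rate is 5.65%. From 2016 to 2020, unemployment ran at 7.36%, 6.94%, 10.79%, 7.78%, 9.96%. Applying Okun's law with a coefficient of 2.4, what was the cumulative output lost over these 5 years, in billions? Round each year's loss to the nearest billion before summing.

$3,627 billion

Year 2016: gap = -2.4 × (7.36 - 5.65) = -4.104%, loss ≈ 10365 × 4.104/100 ≈ 425.
Year 2017: gap = -2.4 × (6.94 - 5.65) = -3.096%, loss ≈ 10365 × 3.096/100 ≈ 321.
Year 2018: gap = -2.4 × (10.79 - 5.65) = -12.336%, loss ≈ 10365 × 12.336/100 ≈ 1279.
Year 2019: gap = -2.4 × (7.78 - 5.65) = -5.112%, loss ≈ 10365 × 5.112/100 ≈ 530.
Year 2020: gap = -2.4 × (9.96 - 5.65) = -10.344%, loss ≈ 10365 × 10.344/100 ≈ 1072.
Total lost output = 425 + 321 + 1279 + 530 + 1072 = 3627 billion.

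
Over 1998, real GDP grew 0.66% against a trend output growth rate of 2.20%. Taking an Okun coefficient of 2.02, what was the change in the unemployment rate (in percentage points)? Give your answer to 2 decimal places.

Growth-rate Okun's law: g_Y = g_Y* - β × Δu, so Δu = (g_Y* - g_Y)/β.
Δu = (2.2 - 0.66)/2.02 = 1.54/2.02 = 0.76 percentage points.

0.76 percentage points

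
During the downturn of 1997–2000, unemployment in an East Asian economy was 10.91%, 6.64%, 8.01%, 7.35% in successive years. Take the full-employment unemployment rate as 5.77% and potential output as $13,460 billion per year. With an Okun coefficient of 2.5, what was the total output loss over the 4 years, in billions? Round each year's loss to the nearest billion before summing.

Year 1997: gap = -2.5 × (10.91 - 5.77) = -12.85%, loss ≈ 13460 × 12.85/100 ≈ 1730.
Year 1998: gap = -2.5 × (6.64 - 5.77) = -2.175%, loss ≈ 13460 × 2.175/100 ≈ 293.
Year 1999: gap = -2.5 × (8.01 - 5.77) = -5.6%, loss ≈ 13460 × 5.6/100 ≈ 754.
Year 2000: gap = -2.5 × (7.35 - 5.77) = -3.95%, loss ≈ 13460 × 3.95/100 ≈ 532.
Total lost output = 1730 + 293 + 754 + 532 = 3309 billion.

$3,309 billion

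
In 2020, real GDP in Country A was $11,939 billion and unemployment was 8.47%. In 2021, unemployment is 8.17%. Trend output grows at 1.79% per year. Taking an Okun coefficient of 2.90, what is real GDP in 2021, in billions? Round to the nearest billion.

Δu = 8.17 - 8.47 = -0.3 points.
Okun's law (growth form): g_Y = g_Y* - β × Δu = 1.79 - 2.90 × (-0.30) = 1.79 + 0.87 = 2.66%.
Real GDP in the next year = 11939 × (1 + 2.66/100) = 11939 × 1.0266 ≈ 12257 billion.

$12,257 billion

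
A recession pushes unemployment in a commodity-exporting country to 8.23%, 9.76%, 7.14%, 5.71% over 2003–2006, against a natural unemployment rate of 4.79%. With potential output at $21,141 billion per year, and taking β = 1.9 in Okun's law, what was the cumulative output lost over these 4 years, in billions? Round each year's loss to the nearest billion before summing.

Year 2003: gap = -1.9 × (8.23 - 4.79) = -6.536%, loss ≈ 21141 × 6.536/100 ≈ 1382.
Year 2004: gap = -1.9 × (9.76 - 4.79) = -9.443%, loss ≈ 21141 × 9.443/100 ≈ 1996.
Year 2005: gap = -1.9 × (7.14 - 4.79) = -4.465%, loss ≈ 21141 × 4.465/100 ≈ 944.
Year 2006: gap = -1.9 × (5.71 - 4.79) = -1.748%, loss ≈ 21141 × 1.748/100 ≈ 370.
Total lost output = 1382 + 1996 + 944 + 370 = 4692 billion.

$4,692 billion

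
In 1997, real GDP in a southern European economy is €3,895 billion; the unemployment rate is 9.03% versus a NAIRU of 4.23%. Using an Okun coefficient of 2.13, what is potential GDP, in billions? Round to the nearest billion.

Unemployment gap = 9.03 - 4.23 = 4.8 points, so output gap = -2.13 × 4.8 = -10.224%.
Since Y = Y* × (1 + gap/100), Y* = 3895/0.89776 ≈ 4339 billion.

€4,339 billion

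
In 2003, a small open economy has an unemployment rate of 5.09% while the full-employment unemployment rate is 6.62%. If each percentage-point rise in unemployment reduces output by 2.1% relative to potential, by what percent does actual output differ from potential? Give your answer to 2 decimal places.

The unemployment gap is 5.09 - 6.62 = -1.53 percentage points.
Okun's law gives an output gap of -2.1 × (-1.53) = 3.213%, i.e. 3.21% above potential.

3.21%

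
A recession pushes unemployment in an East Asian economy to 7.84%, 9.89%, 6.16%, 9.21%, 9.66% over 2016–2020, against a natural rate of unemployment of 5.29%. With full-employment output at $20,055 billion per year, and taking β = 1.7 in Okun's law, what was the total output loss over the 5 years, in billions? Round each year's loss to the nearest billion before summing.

$5,560 billion

Year 2016: gap = -1.7 × (7.84 - 5.29) = -4.335%, loss ≈ 20055 × 4.335/100 ≈ 869.
Year 2017: gap = -1.7 × (9.89 - 5.29) = -7.82%, loss ≈ 20055 × 7.82/100 ≈ 1568.
Year 2018: gap = -1.7 × (6.16 - 5.29) = -1.479%, loss ≈ 20055 × 1.479/100 ≈ 297.
Year 2019: gap = -1.7 × (9.21 - 5.29) = -6.664%, loss ≈ 20055 × 6.664/100 ≈ 1336.
Year 2020: gap = -1.7 × (9.66 - 5.29) = -7.429%, loss ≈ 20055 × 7.429/100 ≈ 1490.
Total lost output = 869 + 1568 + 297 + 1336 + 1490 = 5560 billion.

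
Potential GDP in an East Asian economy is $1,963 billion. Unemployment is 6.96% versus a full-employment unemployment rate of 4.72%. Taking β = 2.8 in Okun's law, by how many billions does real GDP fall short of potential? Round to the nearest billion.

$123 billion

Output gap = -2.8 × (6.96 - 4.72) = -2.8 × 2.24 = -6.272%.
Actual GDP ≈ 1963 × 0.93728 ≈ 1840 billion, so the shortfall is 1963 - 1840 = 123 billion.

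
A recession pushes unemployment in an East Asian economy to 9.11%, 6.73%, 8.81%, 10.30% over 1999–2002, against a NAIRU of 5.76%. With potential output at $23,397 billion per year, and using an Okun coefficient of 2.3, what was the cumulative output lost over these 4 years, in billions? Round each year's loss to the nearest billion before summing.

$6,409 billion

Year 1999: gap = -2.3 × (9.11 - 5.76) = -7.705%, loss ≈ 23397 × 7.705/100 ≈ 1803.
Year 2000: gap = -2.3 × (6.73 - 5.76) = -2.231%, loss ≈ 23397 × 2.231/100 ≈ 522.
Year 2001: gap = -2.3 × (8.81 - 5.76) = -7.015%, loss ≈ 23397 × 7.015/100 ≈ 1641.
Year 2002: gap = -2.3 × (10.3 - 5.76) = -10.442%, loss ≈ 23397 × 10.442/100 ≈ 2443.
Total lost output = 1803 + 522 + 1641 + 2443 = 6409 billion.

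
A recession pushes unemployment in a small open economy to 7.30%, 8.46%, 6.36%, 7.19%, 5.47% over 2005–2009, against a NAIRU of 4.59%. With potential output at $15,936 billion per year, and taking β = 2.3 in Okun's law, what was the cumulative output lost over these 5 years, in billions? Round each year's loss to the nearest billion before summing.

Year 2005: gap = -2.3 × (7.3 - 4.59) = -6.233%, loss ≈ 15936 × 6.233/100 ≈ 993.
Year 2006: gap = -2.3 × (8.46 - 4.59) = -8.901%, loss ≈ 15936 × 8.901/100 ≈ 1418.
Year 2007: gap = -2.3 × (6.36 - 4.59) = -4.071%, loss ≈ 15936 × 4.071/100 ≈ 649.
Year 2008: gap = -2.3 × (7.19 - 4.59) = -5.98%, loss ≈ 15936 × 5.98/100 ≈ 953.
Year 2009: gap = -2.3 × (5.47 - 4.59) = -2.024%, loss ≈ 15936 × 2.024/100 ≈ 323.
Total lost output = 993 + 1418 + 649 + 953 + 323 = 4336 billion.

$4,336 billion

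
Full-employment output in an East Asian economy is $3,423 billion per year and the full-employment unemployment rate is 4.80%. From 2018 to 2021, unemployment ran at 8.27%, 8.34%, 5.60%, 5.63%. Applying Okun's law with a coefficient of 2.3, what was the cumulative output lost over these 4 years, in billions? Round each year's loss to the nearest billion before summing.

Year 2018: gap = -2.3 × (8.27 - 4.8) = -7.981%, loss ≈ 3423 × 7.981/100 ≈ 273.
Year 2019: gap = -2.3 × (8.34 - 4.8) = -8.142%, loss ≈ 3423 × 8.142/100 ≈ 279.
Year 2020: gap = -2.3 × (5.6 - 4.8) = -1.84%, loss ≈ 3423 × 1.84/100 ≈ 63.
Year 2021: gap = -2.3 × (5.63 - 4.8) = -1.909%, loss ≈ 3423 × 1.909/100 ≈ 65.
Total lost output = 273 + 279 + 63 + 65 = 680 billion.

$680 billion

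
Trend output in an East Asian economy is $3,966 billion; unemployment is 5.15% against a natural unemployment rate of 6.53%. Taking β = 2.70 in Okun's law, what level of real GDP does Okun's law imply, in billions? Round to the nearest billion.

$4,114 billion

Unemployment gap = 5.15 - 6.53 = -1.38 points, so the output gap is -2.7 × (-1.38) = 3.726%.
Actual GDP = 3966 × (1 + 3.726/100) = 3966 × 1.03726 ≈ 4114 billion.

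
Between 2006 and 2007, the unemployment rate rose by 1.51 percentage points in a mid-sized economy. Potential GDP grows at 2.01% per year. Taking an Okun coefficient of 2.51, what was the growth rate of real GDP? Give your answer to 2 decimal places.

Growth-rate Okun's law: g_Y = g_Y* - β × Δu.
g_Y = 2.01 - 2.51 × (1.51) = 2.01 - 3.7901 = -1.7801%, i.e. -1.78% to 2 d.p.

-1.78%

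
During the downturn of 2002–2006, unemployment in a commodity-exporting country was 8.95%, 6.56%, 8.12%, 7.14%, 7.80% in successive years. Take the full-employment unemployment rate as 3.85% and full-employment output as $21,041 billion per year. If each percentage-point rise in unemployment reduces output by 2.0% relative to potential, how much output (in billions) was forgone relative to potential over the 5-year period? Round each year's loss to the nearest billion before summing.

$8,129 billion

Year 2002: gap = -2.0 × (8.95 - 3.85) = -10.2%, loss ≈ 21041 × 10.2/100 ≈ 2146.
Year 2003: gap = -2.0 × (6.56 - 3.85) = -5.42%, loss ≈ 21041 × 5.42/100 ≈ 1140.
Year 2004: gap = -2.0 × (8.12 - 3.85) = -8.54%, loss ≈ 21041 × 8.54/100 ≈ 1797.
Year 2005: gap = -2.0 × (7.14 - 3.85) = -6.58%, loss ≈ 21041 × 6.58/100 ≈ 1384.
Year 2006: gap = -2.0 × (7.8 - 3.85) = -7.9%, loss ≈ 21041 × 7.9/100 ≈ 1662.
Total lost output = 2146 + 1140 + 1797 + 1384 + 1662 = 8129 billion.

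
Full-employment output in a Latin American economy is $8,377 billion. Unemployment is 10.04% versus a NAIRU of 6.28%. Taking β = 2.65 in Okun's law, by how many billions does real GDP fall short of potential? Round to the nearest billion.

Output gap = -2.65 × (10.04 - 6.28) = -2.65 × 3.76 = -9.964%.
Actual GDP ≈ 8377 × 0.90036 ≈ 7542 billion, so the shortfall is 8377 - 7542 = 835 billion.

$835 billion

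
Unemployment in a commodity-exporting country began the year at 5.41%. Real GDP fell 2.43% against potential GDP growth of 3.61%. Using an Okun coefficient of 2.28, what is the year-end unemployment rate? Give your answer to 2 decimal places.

Growth-rate Okun's law: g_Y = g_Y* - β × Δu, so Δu = (g_Y* - g_Y)/β.
Δu = (3.61 + 2.43)/2.28 = 6.04/2.28 = 2.65 percentage points.
Year-end unemployment = 5.41 + 2.65 = 8.06%.

8.06%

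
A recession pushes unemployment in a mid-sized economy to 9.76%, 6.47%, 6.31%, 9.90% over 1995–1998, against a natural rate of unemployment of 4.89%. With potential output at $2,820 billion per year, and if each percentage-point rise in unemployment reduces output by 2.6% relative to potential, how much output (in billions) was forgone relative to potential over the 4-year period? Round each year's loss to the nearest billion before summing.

Year 1995: gap = -2.6 × (9.76 - 4.89) = -12.662%, loss ≈ 2820 × 12.662/100 ≈ 357.
Year 1996: gap = -2.6 × (6.47 - 4.89) = -4.108%, loss ≈ 2820 × 4.108/100 ≈ 116.
Year 1997: gap = -2.6 × (6.31 - 4.89) = -3.692%, loss ≈ 2820 × 3.692/100 ≈ 104.
Year 1998: gap = -2.6 × (9.9 - 4.89) = -13.026%, loss ≈ 2820 × 13.026/100 ≈ 367.
Total lost output = 357 + 116 + 104 + 367 = 944 billion.

$944 billion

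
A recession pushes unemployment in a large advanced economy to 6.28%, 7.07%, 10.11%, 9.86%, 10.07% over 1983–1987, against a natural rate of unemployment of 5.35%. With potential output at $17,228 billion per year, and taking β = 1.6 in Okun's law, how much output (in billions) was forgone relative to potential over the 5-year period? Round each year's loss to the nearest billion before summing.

$4,586 billion

Year 1983: gap = -1.6 × (6.28 - 5.35) = -1.488%, loss ≈ 17228 × 1.488/100 ≈ 256.
Year 1984: gap = -1.6 × (7.07 - 5.35) = -2.752%, loss ≈ 17228 × 2.752/100 ≈ 474.
Year 1985: gap = -1.6 × (10.11 - 5.35) = -7.616%, loss ≈ 17228 × 7.616/100 ≈ 1312.
Year 1986: gap = -1.6 × (9.86 - 5.35) = -7.216%, loss ≈ 17228 × 7.216/100 ≈ 1243.
Year 1987: gap = -1.6 × (10.07 - 5.35) = -7.552%, loss ≈ 17228 × 7.552/100 ≈ 1301.
Total lost output = 256 + 474 + 1312 + 1243 + 1301 = 4586 billion.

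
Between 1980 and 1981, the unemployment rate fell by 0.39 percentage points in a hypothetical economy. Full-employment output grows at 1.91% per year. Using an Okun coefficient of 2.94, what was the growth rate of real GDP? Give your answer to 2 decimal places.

Growth-rate Okun's law: g_Y = g_Y* - β × Δu.
g_Y = 1.91 - 2.94 × (-0.39) = 1.91 + 1.1466 = 3.0566%, i.e. 3.06% to 2 d.p.

3.06%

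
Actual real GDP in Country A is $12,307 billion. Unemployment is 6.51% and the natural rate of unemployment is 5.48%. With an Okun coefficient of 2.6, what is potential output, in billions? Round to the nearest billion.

$12,646 billion

Unemployment gap = 6.51 - 5.48 = 1.03 points, so output gap = -2.6 × 1.03 = -2.678%.
Since Y = Y* × (1 + gap/100), Y* = 12307/0.97322 ≈ 12646 billion.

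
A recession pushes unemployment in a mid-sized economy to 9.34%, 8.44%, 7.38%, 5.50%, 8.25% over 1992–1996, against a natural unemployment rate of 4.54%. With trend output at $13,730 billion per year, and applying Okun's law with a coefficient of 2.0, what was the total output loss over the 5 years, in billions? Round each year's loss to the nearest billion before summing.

$4,452 billion

Year 1992: gap = -2.0 × (9.34 - 4.54) = -9.6%, loss ≈ 13730 × 9.6/100 ≈ 1318.
Year 1993: gap = -2.0 × (8.44 - 4.54) = -7.8%, loss ≈ 13730 × 7.8/100 ≈ 1071.
Year 1994: gap = -2.0 × (7.38 - 4.54) = -5.68%, loss ≈ 13730 × 5.68/100 ≈ 780.
Year 1995: gap = -2.0 × (5.5 - 4.54) = -1.92%, loss ≈ 13730 × 1.92/100 ≈ 264.
Year 1996: gap = -2.0 × (8.25 - 4.54) = -7.42%, loss ≈ 13730 × 7.42/100 ≈ 1019.
Total lost output = 1318 + 1071 + 780 + 264 + 1019 = 4452 billion.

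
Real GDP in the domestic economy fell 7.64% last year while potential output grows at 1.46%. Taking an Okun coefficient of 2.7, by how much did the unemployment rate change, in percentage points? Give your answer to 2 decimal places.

3.37 percentage points

Growth-rate Okun's law: g_Y = g_Y* - β × Δu, so Δu = (g_Y* - g_Y)/β.
Δu = (1.46 + 7.64)/2.7 = 9.1/2.7 = 3.37 percentage points.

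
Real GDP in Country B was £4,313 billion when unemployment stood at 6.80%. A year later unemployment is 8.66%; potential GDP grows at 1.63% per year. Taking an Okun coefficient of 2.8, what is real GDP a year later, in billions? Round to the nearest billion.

Δu = 8.66 - 6.8 = 1.86 points.
Okun's law (growth form): g_Y = g_Y* - β × Δu = 1.63 - 2.8 × (1.86) = 1.63 - 5.208 = -3.578%.
Real GDP in the next year = 4313 × (1 - 3.578/100) = 4313 × 0.96422 ≈ 4159 billion.

£4,159 billion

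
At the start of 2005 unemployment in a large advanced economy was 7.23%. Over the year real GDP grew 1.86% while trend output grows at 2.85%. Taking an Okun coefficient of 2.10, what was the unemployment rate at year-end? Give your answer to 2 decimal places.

Growth-rate Okun's law: g_Y = g_Y* - β × Δu, so Δu = (g_Y* - g_Y)/β.
Δu = (2.85 - 1.86)/2.10 = 0.99/2.10 = 0.47 percentage points.
Year-end unemployment = 7.23 + 0.47 = 7.70%.

7.70%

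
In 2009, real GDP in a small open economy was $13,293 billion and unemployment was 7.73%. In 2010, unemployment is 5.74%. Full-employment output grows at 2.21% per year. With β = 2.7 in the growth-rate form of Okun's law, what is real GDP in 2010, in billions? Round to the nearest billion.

Δu = 5.74 - 7.73 = -1.99 points.
Okun's law (growth form): g_Y = g_Y* - β × Δu = 2.21 - 2.7 × (-1.99) = 2.21 + 5.373 = 7.583%.
Real GDP in the next year = 13293 × (1 + 7.583/100) = 13293 × 1.07583 ≈ 14301 billion.

$14,301 billion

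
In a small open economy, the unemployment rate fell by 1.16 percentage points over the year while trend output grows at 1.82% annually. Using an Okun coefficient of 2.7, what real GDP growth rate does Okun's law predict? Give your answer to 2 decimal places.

Growth-rate Okun's law: g_Y = g_Y* - β × Δu.
g_Y = 1.82 - 2.7 × (-1.16) = 1.82 + 3.132 = 4.952%, i.e. 4.95% to 2 d.p.

4.95%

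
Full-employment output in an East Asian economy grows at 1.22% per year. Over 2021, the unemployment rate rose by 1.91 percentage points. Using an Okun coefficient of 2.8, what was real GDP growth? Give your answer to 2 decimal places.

Growth-rate Okun's law: g_Y = g_Y* - β × Δu.
g_Y = 1.22 - 2.8 × (1.91) = 1.22 - 5.348 = -4.128%, i.e. -4.13% to 2 d.p.

-4.13%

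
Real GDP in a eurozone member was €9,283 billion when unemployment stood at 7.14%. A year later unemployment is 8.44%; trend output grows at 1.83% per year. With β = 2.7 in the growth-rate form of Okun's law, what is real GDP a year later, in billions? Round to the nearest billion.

€9,127 billion

Δu = 8.44 - 7.14 = 1.3 points.
Okun's law (growth form): g_Y = g_Y* - β × Δu = 1.83 - 2.7 × (1.30) = 1.83 - 3.51 = -1.68%.
Real GDP in the next year = 9283 × (1 - 1.68/100) = 9283 × 0.9832 ≈ 9127 billion.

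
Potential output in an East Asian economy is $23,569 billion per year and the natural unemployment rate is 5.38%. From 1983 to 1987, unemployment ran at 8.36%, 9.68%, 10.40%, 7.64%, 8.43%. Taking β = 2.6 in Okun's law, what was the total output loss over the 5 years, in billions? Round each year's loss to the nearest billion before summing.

Year 1983: gap = -2.6 × (8.36 - 5.38) = -7.748%, loss ≈ 23569 × 7.748/100 ≈ 1826.
Year 1984: gap = -2.6 × (9.68 - 5.38) = -11.18%, loss ≈ 23569 × 11.18/100 ≈ 2635.
Year 1985: gap = -2.6 × (10.4 - 5.38) = -13.052%, loss ≈ 23569 × 13.052/100 ≈ 3076.
Year 1986: gap = -2.6 × (7.64 - 5.38) = -5.876%, loss ≈ 23569 × 5.876/100 ≈ 1385.
Year 1987: gap = -2.6 × (8.43 - 5.38) = -7.93%, loss ≈ 23569 × 7.93/100 ≈ 1869.
Total lost output = 1826 + 2635 + 3076 + 1385 + 1869 = 10791 billion.

$10,791 billion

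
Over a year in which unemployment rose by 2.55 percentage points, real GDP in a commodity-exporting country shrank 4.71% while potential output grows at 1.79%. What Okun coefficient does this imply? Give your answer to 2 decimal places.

β ≈ 2.55

Growth form: g_Y = g_Y* - β × Δu, so β = (g_Y* - g_Y)/Δu.
β = (1.79 + 4.71)/2.55 = 6.5/2.55 = 2.55.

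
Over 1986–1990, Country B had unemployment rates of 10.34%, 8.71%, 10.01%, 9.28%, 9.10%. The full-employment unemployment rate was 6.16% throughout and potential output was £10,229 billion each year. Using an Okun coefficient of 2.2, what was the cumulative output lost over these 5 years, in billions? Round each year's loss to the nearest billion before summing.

£3,745 billion

Year 1986: gap = -2.2 × (10.34 - 6.16) = -9.196%, loss ≈ 10229 × 9.196/100 ≈ 941.
Year 1987: gap = -2.2 × (8.71 - 6.16) = -5.61%, loss ≈ 10229 × 5.61/100 ≈ 574.
Year 1988: gap = -2.2 × (10.01 - 6.16) = -8.47%, loss ≈ 10229 × 8.47/100 ≈ 866.
Year 1989: gap = -2.2 × (9.28 - 6.16) = -6.864%, loss ≈ 10229 × 6.864/100 ≈ 702.
Year 1990: gap = -2.2 × (9.1 - 6.16) = -6.468%, loss ≈ 10229 × 6.468/100 ≈ 662.
Total lost output = 941 + 574 + 866 + 702 + 662 = 3745 billion.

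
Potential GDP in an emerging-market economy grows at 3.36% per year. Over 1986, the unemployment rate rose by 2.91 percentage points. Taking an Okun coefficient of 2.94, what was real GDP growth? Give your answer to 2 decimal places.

Growth-rate Okun's law: g_Y = g_Y* - β × Δu.
g_Y = 3.36 - 2.94 × (2.91) = 3.36 - 8.5554 = -5.1954%, i.e. -5.20% to 2 d.p.

-5.20%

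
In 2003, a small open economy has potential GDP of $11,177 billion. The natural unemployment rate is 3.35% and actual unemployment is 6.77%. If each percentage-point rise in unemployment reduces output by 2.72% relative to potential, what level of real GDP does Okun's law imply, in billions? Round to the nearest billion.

$10,137 billion

Unemployment gap = 6.77 - 3.35 = 3.42 points, so the output gap is -2.72 × 3.42 = -9.3024%.
Actual GDP = 11177 × (1 - 9.3024/100) = 11177 × 0.906976 ≈ 10137 billion.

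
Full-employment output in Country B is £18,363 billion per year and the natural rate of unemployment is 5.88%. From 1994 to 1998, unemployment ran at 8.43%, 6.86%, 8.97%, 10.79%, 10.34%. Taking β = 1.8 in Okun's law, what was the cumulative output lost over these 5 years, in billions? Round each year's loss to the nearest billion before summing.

Year 1994: gap = -1.8 × (8.43 - 5.88) = -4.59%, loss ≈ 18363 × 4.59/100 ≈ 843.
Year 1995: gap = -1.8 × (6.86 - 5.88) = -1.764%, loss ≈ 18363 × 1.764/100 ≈ 324.
Year 1996: gap = -1.8 × (8.97 - 5.88) = -5.562%, loss ≈ 18363 × 5.562/100 ≈ 1021.
Year 1997: gap = -1.8 × (10.79 - 5.88) = -8.838%, loss ≈ 18363 × 8.838/100 ≈ 1623.
Year 1998: gap = -1.8 × (10.34 - 5.88) = -8.028%, loss ≈ 18363 × 8.028/100 ≈ 1474.
Total lost output = 843 + 324 + 1021 + 1623 + 1474 = 5285 billion.

£5,285 billion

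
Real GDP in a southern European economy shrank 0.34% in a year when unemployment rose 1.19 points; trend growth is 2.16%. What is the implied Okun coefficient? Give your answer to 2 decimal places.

Growth form: g_Y = g_Y* - β × Δu, so β = (g_Y* - g_Y)/Δu.
β = (2.16 + 0.34)/1.19 = 2.5/1.19 = 2.10.

β ≈ 2.10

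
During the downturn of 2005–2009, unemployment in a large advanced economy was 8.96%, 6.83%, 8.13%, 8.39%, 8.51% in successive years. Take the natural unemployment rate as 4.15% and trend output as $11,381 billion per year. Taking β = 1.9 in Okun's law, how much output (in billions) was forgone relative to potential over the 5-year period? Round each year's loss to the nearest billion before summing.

Year 2005: gap = -1.9 × (8.96 - 4.15) = -9.139%, loss ≈ 11381 × 9.139/100 ≈ 1040.
Year 2006: gap = -1.9 × (6.83 - 4.15) = -5.092%, loss ≈ 11381 × 5.092/100 ≈ 580.
Year 2007: gap = -1.9 × (8.13 - 4.15) = -7.562%, loss ≈ 11381 × 7.562/100 ≈ 861.
Year 2008: gap = -1.9 × (8.39 - 4.15) = -8.056%, loss ≈ 11381 × 8.056/100 ≈ 917.
Year 2009: gap = -1.9 × (8.51 - 4.15) = -8.284%, loss ≈ 11381 × 8.284/100 ≈ 943.
Total lost output = 1040 + 580 + 861 + 917 + 943 = 4341 billion.

$4,341 billion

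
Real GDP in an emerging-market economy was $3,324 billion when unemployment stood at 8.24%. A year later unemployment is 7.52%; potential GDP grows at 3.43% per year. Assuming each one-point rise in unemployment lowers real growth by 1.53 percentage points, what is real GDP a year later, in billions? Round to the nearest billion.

Δu = 7.52 - 8.24 = -0.72 points.
Okun's law (growth form): g_Y = g_Y* - β × Δu = 3.43 - 1.53 × (-0.72) = 3.43 + 1.1016 = 4.5316%.
Real GDP in the next year = 3324 × (1 + 4.5316/100) = 3324 × 1.045316 ≈ 3475 billion.

$3,475 billion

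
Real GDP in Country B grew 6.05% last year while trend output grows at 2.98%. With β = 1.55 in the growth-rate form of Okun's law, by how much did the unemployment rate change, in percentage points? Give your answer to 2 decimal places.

-1.98 percentage points

Growth-rate Okun's law: g_Y = g_Y* - β × Δu, so Δu = (g_Y* - g_Y)/β.
Δu = (2.98 - 6.05)/1.55 = -3.07/1.55 = -1.98 percentage points.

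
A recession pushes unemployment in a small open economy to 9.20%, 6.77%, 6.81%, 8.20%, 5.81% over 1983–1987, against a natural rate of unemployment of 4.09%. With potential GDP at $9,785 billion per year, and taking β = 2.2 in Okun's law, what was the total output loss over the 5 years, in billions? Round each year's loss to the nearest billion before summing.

Year 1983: gap = -2.2 × (9.2 - 4.09) = -11.242%, loss ≈ 9785 × 11.242/100 ≈ 1100.
Year 1984: gap = -2.2 × (6.77 - 4.09) = -5.896%, loss ≈ 9785 × 5.896/100 ≈ 577.
Year 1985: gap = -2.2 × (6.81 - 4.09) = -5.984%, loss ≈ 9785 × 5.984/100 ≈ 586.
Year 1986: gap = -2.2 × (8.2 - 4.09) = -9.042%, loss ≈ 9785 × 9.042/100 ≈ 885.
Year 1987: gap = -2.2 × (5.81 - 4.09) = -3.784%, loss ≈ 9785 × 3.784/100 ≈ 370.
Total lost output = 1100 + 577 + 586 + 885 + 370 = 3518 billion.

$3,518 billion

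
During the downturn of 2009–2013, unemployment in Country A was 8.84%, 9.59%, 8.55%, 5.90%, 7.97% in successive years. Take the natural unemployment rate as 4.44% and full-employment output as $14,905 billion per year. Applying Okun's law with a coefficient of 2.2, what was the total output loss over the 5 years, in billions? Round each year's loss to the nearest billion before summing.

$6,117 billion

Year 2009: gap = -2.2 × (8.84 - 4.44) = -9.68%, loss ≈ 14905 × 9.68/100 ≈ 1443.
Year 2010: gap = -2.2 × (9.59 - 4.44) = -11.33%, loss ≈ 14905 × 11.33/100 ≈ 1689.
Year 2011: gap = -2.2 × (8.55 - 4.44) = -9.042%, loss ≈ 14905 × 9.042/100 ≈ 1348.
Year 2012: gap = -2.2 × (5.9 - 4.44) = -3.212%, loss ≈ 14905 × 3.212/100 ≈ 479.
Year 2013: gap = -2.2 × (7.97 - 4.44) = -7.766%, loss ≈ 14905 × 7.766/100 ≈ 1158.
Total lost output = 1443 + 1689 + 1348 + 479 + 1158 = 6117 billion.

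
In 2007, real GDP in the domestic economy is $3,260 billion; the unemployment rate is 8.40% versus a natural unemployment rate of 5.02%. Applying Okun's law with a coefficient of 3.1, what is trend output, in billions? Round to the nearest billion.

Unemployment gap = 8.4 - 5.02 = 3.38 points, so output gap = -3.1 × 3.38 = -10.478%.
Since Y = Y* × (1 + gap/100), Y* = 3260/0.89522 ≈ 3642 billion.

$3,642 billion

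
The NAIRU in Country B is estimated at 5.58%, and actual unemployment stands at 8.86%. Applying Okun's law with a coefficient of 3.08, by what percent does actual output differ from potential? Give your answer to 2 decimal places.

-10.10%

The unemployment gap is 8.86 - 5.58 = 3.28 percentage points.
Okun's law gives an output gap of -3.08 × 3.28 = -10.1024%, i.e. 10.10% below potential.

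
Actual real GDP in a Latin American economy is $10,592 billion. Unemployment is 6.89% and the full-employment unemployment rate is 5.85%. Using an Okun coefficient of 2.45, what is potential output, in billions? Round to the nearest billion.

$10,869 billion

Unemployment gap = 6.89 - 5.85 = 1.04 points, so output gap = -2.45 × 1.04 = -2.548%.
Since Y = Y* × (1 + gap/100), Y* = 10592/0.97452 ≈ 10869 billion.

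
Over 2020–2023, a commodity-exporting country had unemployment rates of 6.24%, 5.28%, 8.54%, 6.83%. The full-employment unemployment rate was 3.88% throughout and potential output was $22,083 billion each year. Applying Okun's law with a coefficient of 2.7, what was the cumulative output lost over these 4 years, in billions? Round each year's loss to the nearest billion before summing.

$6,779 billion

Year 2020: gap = -2.7 × (6.24 - 3.88) = -6.372%, loss ≈ 22083 × 6.372/100 ≈ 1407.
Year 2021: gap = -2.7 × (5.28 - 3.88) = -3.78%, loss ≈ 22083 × 3.78/100 ≈ 835.
Year 2022: gap = -2.7 × (8.54 - 3.88) = -12.582%, loss ≈ 22083 × 12.582/100 ≈ 2778.
Year 2023: gap = -2.7 × (6.83 - 3.88) = -7.965%, loss ≈ 22083 × 7.965/100 ≈ 1759.
Total lost output = 1407 + 835 + 2778 + 1759 = 6779 billion.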